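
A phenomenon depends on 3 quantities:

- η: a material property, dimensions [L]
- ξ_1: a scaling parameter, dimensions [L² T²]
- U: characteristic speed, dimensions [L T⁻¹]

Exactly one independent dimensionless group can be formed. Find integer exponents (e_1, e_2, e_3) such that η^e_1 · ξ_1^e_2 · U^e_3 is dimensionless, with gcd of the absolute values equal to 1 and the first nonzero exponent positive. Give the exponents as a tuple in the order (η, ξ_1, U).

(4, -1, -2)

L: e_1·(1) + e_2·(2) + e_3·(1) = 0
T: e_1·(0) + e_2·(2) + e_3·(-1) = 0
Solving this homogeneous linear system for the smallest-integer solution (first nonzero entry positive) gives (4, -1, -2).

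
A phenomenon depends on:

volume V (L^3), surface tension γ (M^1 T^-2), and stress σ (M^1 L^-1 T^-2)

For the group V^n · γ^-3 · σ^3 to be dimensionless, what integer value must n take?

Balance the L exponent: (3)·n from V, plus −3·(0) + 3·(-1) = -3 from the rest, must sum to zero.
3n − 3 = 0, so n = 1.

1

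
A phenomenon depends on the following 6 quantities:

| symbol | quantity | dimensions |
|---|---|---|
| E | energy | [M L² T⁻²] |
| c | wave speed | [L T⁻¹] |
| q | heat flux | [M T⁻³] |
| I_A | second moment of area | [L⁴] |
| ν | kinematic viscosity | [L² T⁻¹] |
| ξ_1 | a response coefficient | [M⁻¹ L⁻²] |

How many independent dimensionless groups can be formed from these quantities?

3

There are 6 variables and 3 base dimensions (M, L, T).
The dimension matrix has rank 3.
Independent dimensionless groups: 6 − 3 = 3.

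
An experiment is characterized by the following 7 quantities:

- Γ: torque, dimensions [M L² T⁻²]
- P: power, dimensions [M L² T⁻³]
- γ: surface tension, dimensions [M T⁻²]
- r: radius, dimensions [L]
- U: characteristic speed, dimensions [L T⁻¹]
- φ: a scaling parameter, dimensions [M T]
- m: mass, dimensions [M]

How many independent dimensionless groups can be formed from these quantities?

There are 7 variables and 3 base dimensions (M, L, T).
The dimension matrix has rank 3.
Independent dimensionless groups: 7 − 3 = 4.

4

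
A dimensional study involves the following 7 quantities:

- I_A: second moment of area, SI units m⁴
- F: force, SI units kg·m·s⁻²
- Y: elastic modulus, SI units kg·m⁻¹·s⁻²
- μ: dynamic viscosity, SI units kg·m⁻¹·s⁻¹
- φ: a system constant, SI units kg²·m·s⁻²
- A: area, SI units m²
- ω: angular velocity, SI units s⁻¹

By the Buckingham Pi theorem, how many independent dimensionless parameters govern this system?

4

There are 7 variables and 3 base dimensions (M, L, T).
The dimension matrix has rank 3.
Independent dimensionless groups: 7 − 3 = 4.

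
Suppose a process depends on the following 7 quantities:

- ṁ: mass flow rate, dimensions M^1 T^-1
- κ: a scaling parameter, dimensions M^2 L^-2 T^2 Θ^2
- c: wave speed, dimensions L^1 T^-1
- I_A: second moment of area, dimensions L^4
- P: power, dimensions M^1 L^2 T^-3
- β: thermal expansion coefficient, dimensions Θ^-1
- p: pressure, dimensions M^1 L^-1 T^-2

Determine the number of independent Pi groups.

3

There are 7 variables and 4 base dimensions (M, L, T, Θ).
The dimension matrix has rank 4.
Independent dimensionless groups: 7 − 4 = 3.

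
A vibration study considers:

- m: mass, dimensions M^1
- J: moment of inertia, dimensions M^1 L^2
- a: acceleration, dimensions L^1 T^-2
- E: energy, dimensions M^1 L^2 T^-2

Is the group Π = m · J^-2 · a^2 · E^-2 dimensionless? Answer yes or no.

Sum the exponent of each base dimension across the product:
  M: [m]_M − 2·[J]_M + 2·[a]_M − 2·[E]_M = (1) − 2·(1) + 2·(0) − 2·(1) = -3
  L: [m]_L − 2·[J]_L + 2·[a]_L − 2·[E]_L = (0) − 2·(2) + 2·(1) − 2·(2) = -6
  T: [m]_T − 2·[J]_T + 2·[a]_T − 2·[E]_T = (0) − 2·(0) + 2·(-2) − 2·(-2) = 0
Net dimensions [M⁻³ L⁻⁶] ≠ [1] — not dimensionless.

no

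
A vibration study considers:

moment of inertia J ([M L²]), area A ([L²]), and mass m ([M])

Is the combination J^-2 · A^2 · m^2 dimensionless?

Sum the exponent of each base dimension across the product:
  M: −2·[J]_M + 2·[A]_M + 2·[m]_M = −2·(1) + 2·(0) + 2·(1) = 0
  L: −2·[J]_L + 2·[A]_L + 2·[m]_L = −2·(2) + 2·(2) + 2·(0) = 0
  T: −2·[J]_T + 2·[A]_T + 2·[m]_T = −2·(0) + 2·(0) + 2·(0) = 0
All base exponents vanish — dimensionless.

yes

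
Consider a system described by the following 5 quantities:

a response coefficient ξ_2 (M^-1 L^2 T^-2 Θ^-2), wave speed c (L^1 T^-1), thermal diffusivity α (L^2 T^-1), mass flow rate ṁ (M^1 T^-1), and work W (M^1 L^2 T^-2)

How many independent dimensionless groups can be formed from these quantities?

There are 5 variables and 4 base dimensions (M, L, T, Θ).
The dimension matrix has rank 4.
Independent dimensionless groups: 5 − 4 = 1.

1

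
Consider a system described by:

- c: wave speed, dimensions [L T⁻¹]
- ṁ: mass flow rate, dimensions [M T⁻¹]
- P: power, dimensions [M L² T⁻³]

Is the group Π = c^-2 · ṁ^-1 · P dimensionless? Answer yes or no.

Sum the exponent of each base dimension across the product:
  M: −2·[c]_M − [ṁ]_M + [P]_M = −2·(0) − (1) + (1) = 0
  L: −2·[c]_L − [ṁ]_L + [P]_L = −2·(1) − (0) + (2) = 0
  T: −2·[c]_T − [ṁ]_T + [P]_T = −2·(-1) − (-1) + (-3) = 0
  Θ: −2·[c]_Θ − [ṁ]_Θ + [P]_Θ = −2·(0) − (0) + (0) = 0
All base exponents vanish — dimensionless.

yes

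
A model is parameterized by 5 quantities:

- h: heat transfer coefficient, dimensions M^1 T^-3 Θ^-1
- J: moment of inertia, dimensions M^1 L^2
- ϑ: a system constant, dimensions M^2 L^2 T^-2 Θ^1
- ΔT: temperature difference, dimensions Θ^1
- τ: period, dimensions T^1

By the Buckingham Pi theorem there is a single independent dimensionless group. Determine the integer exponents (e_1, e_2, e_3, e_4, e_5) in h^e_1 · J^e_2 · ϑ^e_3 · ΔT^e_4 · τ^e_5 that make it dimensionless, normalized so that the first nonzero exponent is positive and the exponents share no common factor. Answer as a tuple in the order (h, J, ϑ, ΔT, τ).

M: e_1·(1) + e_2·(1) + e_3·(2) + e_4·(0) + e_5·(0) = 0
L: e_1·(0) + e_2·(2) + e_3·(2) + e_4·(0) + e_5·(0) = 0
T: e_1·(-3) + e_2·(0) + e_3·(-2) + e_4·(0) + e_5·(1) = 0
Θ: e_1·(-1) + e_2·(0) + e_3·(1) + e_4·(1) + e_5·(0) = 0
Solving this homogeneous linear system for the smallest-integer solution (first nonzero entry positive) gives (1, 1, -1, 2, 1).

(1, 1, -1, 2, 1)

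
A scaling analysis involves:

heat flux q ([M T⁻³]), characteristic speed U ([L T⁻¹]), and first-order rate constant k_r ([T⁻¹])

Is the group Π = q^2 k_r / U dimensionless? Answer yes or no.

no

Sum the exponent of each base dimension across the product:
  M: 2·[q]_M − [U]_M + [k_r]_M = 2·(1) − (0) + (0) = 2
  L: 2·[q]_L − [U]_L + [k_r]_L = 2·(0) − (1) + (0) = -1
  T: 2·[q]_T − [U]_T + [k_r]_T = 2·(-3) − (-1) + (-1) = -6
Net dimensions [M² L⁻¹ T⁻⁶] ≠ [1] — not dimensionless.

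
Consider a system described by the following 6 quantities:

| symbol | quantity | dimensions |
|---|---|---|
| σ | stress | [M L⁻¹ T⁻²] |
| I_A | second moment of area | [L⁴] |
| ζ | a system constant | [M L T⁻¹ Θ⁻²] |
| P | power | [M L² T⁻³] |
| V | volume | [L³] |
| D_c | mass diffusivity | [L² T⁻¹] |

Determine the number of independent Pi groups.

2

There are 6 variables and 4 base dimensions (M, L, T, Θ).
The dimension matrix has rank 4.
Independent dimensionless groups: 6 − 4 = 2.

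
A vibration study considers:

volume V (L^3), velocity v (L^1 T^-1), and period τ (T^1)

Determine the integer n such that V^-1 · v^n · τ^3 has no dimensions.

3

Balance the L exponent: (1)·n from v, plus −(3) + 3·(0) = -3 from the rest, must sum to zero.
n − 3 = 0, so n = 3.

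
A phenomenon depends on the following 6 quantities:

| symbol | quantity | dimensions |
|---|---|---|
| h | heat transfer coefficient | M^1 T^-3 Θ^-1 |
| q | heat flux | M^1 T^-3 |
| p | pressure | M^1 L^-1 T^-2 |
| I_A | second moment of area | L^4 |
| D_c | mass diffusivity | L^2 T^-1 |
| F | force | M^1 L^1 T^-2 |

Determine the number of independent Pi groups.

2

There are 6 variables and 4 base dimensions (M, L, T, Θ).
The dimension matrix has rank 4.
Independent dimensionless groups: 6 − 4 = 2.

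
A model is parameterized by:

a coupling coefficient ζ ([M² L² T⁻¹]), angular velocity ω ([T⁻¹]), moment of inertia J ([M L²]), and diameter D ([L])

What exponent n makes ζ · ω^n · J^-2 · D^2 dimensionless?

Balance the T exponent: (-1)·n from ω, plus (-1) − 2·(0) + 2·(0) = -1 from the rest, must sum to zero.
−n − 1 = 0, so n = -1.

-1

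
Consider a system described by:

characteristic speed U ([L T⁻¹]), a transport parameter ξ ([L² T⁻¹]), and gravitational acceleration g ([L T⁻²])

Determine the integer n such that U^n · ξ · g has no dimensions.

-3

Balance the L exponent: (1)·n from U, plus (2) + (1) = 3 from the rest, must sum to zero.
n + 3 = 0, so n = -3.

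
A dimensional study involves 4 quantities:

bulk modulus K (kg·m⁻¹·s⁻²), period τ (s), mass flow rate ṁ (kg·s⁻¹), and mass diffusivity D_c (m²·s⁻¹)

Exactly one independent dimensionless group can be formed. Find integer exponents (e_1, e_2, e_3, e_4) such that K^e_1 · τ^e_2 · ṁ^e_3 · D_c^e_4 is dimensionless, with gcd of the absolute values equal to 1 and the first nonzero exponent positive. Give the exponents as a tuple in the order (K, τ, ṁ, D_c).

(2, 3, -2, 1)

M: e_1·(1) + e_2·(0) + e_3·(1) + e_4·(0) = 0
L: e_1·(-1) + e_2·(0) + e_3·(0) + e_4·(2) = 0
T: e_1·(-2) + e_2·(1) + e_3·(-1) + e_4·(-1) = 0
Solving this homogeneous linear system for the smallest-integer solution (first nonzero entry positive) gives (2, 3, -2, 1).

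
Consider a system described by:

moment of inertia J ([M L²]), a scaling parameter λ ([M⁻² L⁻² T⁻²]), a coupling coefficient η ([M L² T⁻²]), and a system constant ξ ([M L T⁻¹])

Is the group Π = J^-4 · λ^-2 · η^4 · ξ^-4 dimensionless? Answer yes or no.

Sum the exponent of each base dimension across the product:
  M: −4·[J]_M − 2·[λ]_M + 4·[η]_M − 4·[ξ]_M = −4·(1) − 2·(-2) + 4·(1) − 4·(1) = 0
  L: −4·[J]_L − 2·[λ]_L + 4·[η]_L − 4·[ξ]_L = −4·(2) − 2·(-2) + 4·(2) − 4·(1) = 0
  T: −4·[J]_T − 2·[λ]_T + 4·[η]_T − 4·[ξ]_T = −4·(0) − 2·(-2) + 4·(-2) − 4·(-1) = 0
All base exponents vanish — dimensionless.

yes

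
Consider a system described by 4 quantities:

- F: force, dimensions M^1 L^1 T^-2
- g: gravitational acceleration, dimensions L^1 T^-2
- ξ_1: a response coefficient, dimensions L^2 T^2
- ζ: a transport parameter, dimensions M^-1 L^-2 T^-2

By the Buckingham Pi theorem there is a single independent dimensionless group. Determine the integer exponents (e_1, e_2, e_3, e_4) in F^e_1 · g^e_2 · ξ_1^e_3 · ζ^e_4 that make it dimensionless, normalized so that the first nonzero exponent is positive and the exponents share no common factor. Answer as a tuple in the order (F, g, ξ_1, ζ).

M: e_1·(1) + e_2·(0) + e_3·(0) + e_4·(-1) = 0
L: e_1·(1) + e_2·(1) + e_3·(2) + e_4·(-2) = 0
T: e_1·(-2) + e_2·(-2) + e_3·(2) + e_4·(-2) = 0
Solving this homogeneous linear system for the smallest-integer solution (first nonzero entry positive) gives (1, -1, 1, 1).

(1, -1, 1, 1)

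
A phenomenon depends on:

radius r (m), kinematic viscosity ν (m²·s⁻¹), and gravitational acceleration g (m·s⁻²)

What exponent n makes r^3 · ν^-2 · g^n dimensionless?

Balance the L exponent: (1)·n from g, plus 3·(1) − 2·(2) = -1 from the rest, must sum to zero.
n − 1 = 0, so n = 1.

1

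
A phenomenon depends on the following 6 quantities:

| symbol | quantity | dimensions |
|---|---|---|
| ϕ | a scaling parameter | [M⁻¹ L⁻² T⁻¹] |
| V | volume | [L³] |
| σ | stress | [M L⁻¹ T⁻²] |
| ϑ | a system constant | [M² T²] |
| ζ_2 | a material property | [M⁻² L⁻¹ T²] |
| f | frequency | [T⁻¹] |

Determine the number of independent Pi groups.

There are 6 variables and 3 base dimensions (M, L, T).
The dimension matrix has rank 3.
Independent dimensionless groups: 6 − 3 = 3.

3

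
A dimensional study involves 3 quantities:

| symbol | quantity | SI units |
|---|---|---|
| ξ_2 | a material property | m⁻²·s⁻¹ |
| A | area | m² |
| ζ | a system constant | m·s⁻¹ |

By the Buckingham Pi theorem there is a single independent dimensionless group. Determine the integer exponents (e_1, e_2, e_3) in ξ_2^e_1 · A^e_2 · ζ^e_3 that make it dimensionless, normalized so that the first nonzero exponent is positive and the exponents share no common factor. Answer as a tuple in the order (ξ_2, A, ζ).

(2, 3, -2)

L: e_1·(-2) + e_2·(2) + e_3·(1) = 0
T: e_1·(-1) + e_2·(0) + e_3·(-1) = 0
Solving this homogeneous linear system for the smallest-integer solution (first nonzero entry positive) gives (2, 3, -2).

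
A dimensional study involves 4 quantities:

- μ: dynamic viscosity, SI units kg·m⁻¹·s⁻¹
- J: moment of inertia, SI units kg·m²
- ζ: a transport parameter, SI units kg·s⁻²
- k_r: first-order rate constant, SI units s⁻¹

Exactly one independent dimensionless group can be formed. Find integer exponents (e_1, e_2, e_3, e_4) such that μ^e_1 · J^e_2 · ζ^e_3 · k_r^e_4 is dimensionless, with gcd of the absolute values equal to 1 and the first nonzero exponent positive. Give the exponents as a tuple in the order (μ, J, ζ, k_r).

M: e_1·(1) + e_2·(1) + e_3·(1) + e_4·(0) = 0
L: e_1·(-1) + e_2·(2) + e_3·(0) + e_4·(0) = 0
T: e_1·(-1) + e_2·(0) + e_3·(-2) + e_4·(-1) = 0
Solving this homogeneous linear system for the smallest-integer solution (first nonzero entry positive) gives (2, 1, -3, 4).

(2, 1, -3, 4)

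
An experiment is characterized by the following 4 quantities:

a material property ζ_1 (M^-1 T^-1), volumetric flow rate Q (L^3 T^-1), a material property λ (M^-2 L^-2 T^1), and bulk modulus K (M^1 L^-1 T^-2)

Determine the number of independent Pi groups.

1

There are 4 variables and 3 base dimensions (M, L, T).
The dimension matrix has rank 3.
Independent dimensionless groups: 4 − 3 = 1.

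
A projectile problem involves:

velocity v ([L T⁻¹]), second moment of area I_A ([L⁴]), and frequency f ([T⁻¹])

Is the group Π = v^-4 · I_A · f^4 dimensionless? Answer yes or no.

Sum the exponent of each base dimension across the product:
  L: −4·[v]_L + [I_A]_L + 4·[f]_L = −4·(1) + (4) + 4·(0) = 0
  T: −4·[v]_T + [I_A]_T + 4·[f]_T = −4·(-1) + (0) + 4·(-1) = 0
All base exponents vanish — dimensionless.

yes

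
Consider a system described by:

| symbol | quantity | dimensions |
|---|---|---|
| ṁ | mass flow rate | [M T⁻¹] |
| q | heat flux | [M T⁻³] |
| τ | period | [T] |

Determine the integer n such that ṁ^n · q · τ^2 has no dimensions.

-1

Balance the M exponent: (1)·n from ṁ, plus (1) + 2·(0) = 1 from the rest, must sum to zero.
n + 1 = 0, so n = -1.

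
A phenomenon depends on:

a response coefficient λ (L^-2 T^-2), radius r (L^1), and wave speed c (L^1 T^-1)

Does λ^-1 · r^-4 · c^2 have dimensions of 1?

Sum the exponent of each base dimension across the product:
  M: −[λ]_M − 4·[r]_M + 2·[c]_M = −(0) − 4·(0) + 2·(0) = 0
  L: −[λ]_L − 4·[r]_L + 2·[c]_L = −(-2) − 4·(1) + 2·(1) = 0
  T: −[λ]_T − 4·[r]_T + 2·[c]_T = −(-2) − 4·(0) + 2·(-1) = 0
All base exponents vanish — dimensionless.

yes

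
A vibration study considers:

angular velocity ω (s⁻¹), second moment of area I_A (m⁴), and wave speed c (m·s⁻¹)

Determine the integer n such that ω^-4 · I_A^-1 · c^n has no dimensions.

4

Balance the L exponent: (1)·n from c, plus −4·(0) − (4) = -4 from the rest, must sum to zero.
n − 4 = 0, so n = 4.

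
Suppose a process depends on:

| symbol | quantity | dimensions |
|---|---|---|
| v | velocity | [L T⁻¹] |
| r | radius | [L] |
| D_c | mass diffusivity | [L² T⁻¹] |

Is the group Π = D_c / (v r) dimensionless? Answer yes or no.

yes

Sum the exponent of each base dimension across the product:
  M: −[v]_M − [r]_M + [D_c]_M = −(0) − (0) + (0) = 0
  L: −[v]_L − [r]_L + [D_c]_L = −(1) − (1) + (2) = 0
  T: −[v]_T − [r]_T + [D_c]_T = −(-1) − (0) + (-1) = 0
  N: −[v]_N − [r]_N + [D_c]_N = −(0) − (0) + (0) = 0
All base exponents vanish — dimensionless.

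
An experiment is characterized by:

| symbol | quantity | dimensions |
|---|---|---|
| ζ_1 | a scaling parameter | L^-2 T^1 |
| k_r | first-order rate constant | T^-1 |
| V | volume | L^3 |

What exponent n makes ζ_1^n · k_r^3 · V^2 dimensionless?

Balance the L exponent: (-2)·n from ζ_1, plus 3·(0) + 2·(3) = 6 from the rest, must sum to zero.
-2n + 6 = 0, so n = 3.

3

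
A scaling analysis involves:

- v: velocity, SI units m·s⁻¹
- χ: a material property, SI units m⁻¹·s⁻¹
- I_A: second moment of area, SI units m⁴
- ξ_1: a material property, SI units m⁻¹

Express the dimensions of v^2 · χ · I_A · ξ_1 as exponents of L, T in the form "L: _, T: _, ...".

L: 4, T: -3

Collect each base-dimension exponent across the product:
  L: 2·(1) + (-1) + (4) + (-1) = 4
  T: 2·(-1) + (-1) + (0) + (0) = -3
So the dimensions are [L⁴ T⁻³].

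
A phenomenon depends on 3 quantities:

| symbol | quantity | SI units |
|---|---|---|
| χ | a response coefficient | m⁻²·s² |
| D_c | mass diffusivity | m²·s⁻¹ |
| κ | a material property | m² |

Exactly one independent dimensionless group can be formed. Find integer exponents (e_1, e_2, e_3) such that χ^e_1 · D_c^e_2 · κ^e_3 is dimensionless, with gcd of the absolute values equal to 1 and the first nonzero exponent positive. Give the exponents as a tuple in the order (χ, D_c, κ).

L: e_1·(-2) + e_2·(2) + e_3·(2) = 0
T: e_1·(2) + e_2·(-1) + e_3·(0) = 0
Solving this homogeneous linear system for the smallest-integer solution (first nonzero entry positive) gives (1, 2, -1).

(1, 2, -1)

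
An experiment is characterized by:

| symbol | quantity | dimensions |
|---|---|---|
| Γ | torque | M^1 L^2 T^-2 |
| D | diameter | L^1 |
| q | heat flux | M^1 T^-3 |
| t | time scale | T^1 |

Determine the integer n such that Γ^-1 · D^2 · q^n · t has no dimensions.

Balance the M exponent: (1)·n from q, plus −(1) + 2·(0) + (0) = -1 from the rest, must sum to zero.
n − 1 = 0, so n = 1.

1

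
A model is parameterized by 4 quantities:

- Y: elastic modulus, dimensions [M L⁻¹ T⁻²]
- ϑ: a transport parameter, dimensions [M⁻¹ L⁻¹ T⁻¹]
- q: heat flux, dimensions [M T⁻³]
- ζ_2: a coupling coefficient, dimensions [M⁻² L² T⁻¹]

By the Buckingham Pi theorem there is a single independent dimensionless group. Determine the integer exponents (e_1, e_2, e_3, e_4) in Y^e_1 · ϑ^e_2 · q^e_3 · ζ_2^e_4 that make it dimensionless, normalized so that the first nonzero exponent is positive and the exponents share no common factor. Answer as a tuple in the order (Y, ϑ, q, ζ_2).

M: e_1·(1) + e_2·(-1) + e_3·(1) + e_4·(-2) = 0
L: e_1·(-1) + e_2·(-1) + e_3·(0) + e_4·(2) = 0
T: e_1·(-2) + e_2·(-1) + e_3·(-3) + e_4·(-1) = 0
Solving this homogeneous linear system for the smallest-integer solution (first nonzero entry positive) gives (3, -1, -2, 1).

(3, -1, -2, 1)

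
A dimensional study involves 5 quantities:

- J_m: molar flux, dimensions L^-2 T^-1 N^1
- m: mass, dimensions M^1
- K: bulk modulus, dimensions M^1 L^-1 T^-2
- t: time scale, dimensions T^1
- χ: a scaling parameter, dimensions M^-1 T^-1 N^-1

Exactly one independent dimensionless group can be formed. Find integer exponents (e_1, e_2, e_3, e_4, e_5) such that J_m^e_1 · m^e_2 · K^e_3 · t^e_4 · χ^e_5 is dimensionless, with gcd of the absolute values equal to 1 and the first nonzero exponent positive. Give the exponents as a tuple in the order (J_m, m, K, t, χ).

M: e_1·(0) + e_2·(1) + e_3·(1) + e_4·(0) + e_5·(-1) = 0
L: e_1·(-2) + e_2·(0) + e_3·(-1) + e_4·(0) + e_5·(0) = 0
T: e_1·(-1) + e_2·(0) + e_3·(-2) + e_4·(1) + e_5·(-1) = 0
N: e_1·(1) + e_2·(0) + e_3·(0) + e_4·(0) + e_5·(-1) = 0
Solving this homogeneous linear system for the smallest-integer solution (first nonzero entry positive) gives (1, 3, -2, -2, 1).

(1, 3, -2, -2, 1)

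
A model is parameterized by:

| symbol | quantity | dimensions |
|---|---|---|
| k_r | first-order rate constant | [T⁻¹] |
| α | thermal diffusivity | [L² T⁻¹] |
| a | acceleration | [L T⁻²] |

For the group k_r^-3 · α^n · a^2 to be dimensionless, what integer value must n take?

Balance the L exponent: (2)·n from α, plus −3·(0) + 2·(1) = 2 from the rest, must sum to zero.
2n + 2 = 0, so n = -1.

-1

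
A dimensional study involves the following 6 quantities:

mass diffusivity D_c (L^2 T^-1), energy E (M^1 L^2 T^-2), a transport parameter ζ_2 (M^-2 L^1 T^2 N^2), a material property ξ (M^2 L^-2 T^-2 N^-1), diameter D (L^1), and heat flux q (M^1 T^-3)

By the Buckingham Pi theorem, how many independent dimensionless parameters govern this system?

2

There are 6 variables and 4 base dimensions (M, L, T, N).
The dimension matrix has rank 4.
Independent dimensionless groups: 6 − 4 = 2.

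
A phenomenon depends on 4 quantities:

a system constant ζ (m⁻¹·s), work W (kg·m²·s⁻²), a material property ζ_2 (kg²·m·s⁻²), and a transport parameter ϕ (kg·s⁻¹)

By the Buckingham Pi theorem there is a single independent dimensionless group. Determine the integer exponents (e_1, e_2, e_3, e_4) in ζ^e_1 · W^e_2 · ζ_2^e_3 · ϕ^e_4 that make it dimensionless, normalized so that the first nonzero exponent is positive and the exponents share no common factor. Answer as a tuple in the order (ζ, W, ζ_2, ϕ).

M: e_1·(0) + e_2·(1) + e_3·(2) + e_4·(1) = 0
L: e_1·(-1) + e_2·(2) + e_3·(1) + e_4·(0) = 0
T: e_1·(1) + e_2·(-2) + e_3·(-2) + e_4·(-1) = 0
Solving this homogeneous linear system for the smallest-integer solution (first nonzero entry positive) gives (1, 1, -1, 1).

(1, 1, -1, 1)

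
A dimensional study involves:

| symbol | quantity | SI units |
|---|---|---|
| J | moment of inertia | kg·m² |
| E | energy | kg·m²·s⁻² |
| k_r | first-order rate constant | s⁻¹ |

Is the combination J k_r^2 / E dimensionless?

Sum the exponent of each base dimension across the product:
  M: [J]_M − [E]_M + 2·[k_r]_M = (1) − (1) + 2·(0) = 0
  L: [J]_L − [E]_L + 2·[k_r]_L = (2) − (2) + 2·(0) = 0
  T: [J]_T − [E]_T + 2·[k_r]_T = (0) − (-2) + 2·(-1) = 0
All base exponents vanish — dimensionless.

yes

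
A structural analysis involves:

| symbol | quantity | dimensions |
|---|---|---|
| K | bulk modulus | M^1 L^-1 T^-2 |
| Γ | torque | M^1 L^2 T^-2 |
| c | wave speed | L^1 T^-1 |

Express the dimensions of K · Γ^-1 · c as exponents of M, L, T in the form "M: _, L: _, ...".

Collect each base-dimension exponent across the product:
  M: (1) − (1) + (0) = 0
  L: (-1) − (2) + (1) = -2
  T: (-2) − (-2) + (-1) = -1
So the dimensions are [L⁻² T⁻¹].

M: 0, L: -2, T: -1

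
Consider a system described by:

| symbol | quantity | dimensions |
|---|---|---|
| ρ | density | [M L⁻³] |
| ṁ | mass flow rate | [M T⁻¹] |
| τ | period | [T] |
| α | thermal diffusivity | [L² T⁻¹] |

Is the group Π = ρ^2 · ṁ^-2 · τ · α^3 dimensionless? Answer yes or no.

yes

Sum the exponent of each base dimension across the product:
  M: 2·[ρ]_M − 2·[ṁ]_M + [τ]_M + 3·[α]_M = 2·(1) − 2·(1) + (0) + 3·(0) = 0
  L: 2·[ρ]_L − 2·[ṁ]_L + [τ]_L + 3·[α]_L = 2·(-3) − 2·(0) + (0) + 3·(2) = 0
  T: 2·[ρ]_T − 2·[ṁ]_T + [τ]_T + 3·[α]_T = 2·(0) − 2·(-1) + (1) + 3·(-1) = 0
  N: 2·[ρ]_N − 2·[ṁ]_N + [τ]_N + 3·[α]_N = 2·(0) − 2·(0) + (0) + 3·(0) = 0
All base exponents vanish — dimensionless.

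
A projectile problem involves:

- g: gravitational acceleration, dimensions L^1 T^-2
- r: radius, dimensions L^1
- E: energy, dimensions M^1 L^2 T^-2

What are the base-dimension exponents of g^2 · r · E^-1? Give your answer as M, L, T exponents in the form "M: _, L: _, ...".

Collect each base-dimension exponent across the product:
  M: 2·(0) + (0) − (1) = -1
  L: 2·(1) + (1) − (2) = 1
  T: 2·(-2) + (0) − (-2) = -2
So the dimensions are [M⁻¹ L T⁻²].

M: -1, L: 1, T: -2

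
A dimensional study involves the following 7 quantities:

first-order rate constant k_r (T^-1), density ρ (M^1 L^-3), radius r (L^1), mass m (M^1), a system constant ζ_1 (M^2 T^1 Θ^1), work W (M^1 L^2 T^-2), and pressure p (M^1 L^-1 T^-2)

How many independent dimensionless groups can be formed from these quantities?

There are 7 variables and 4 base dimensions (M, L, T, Θ).
The dimension matrix has rank 4.
Independent dimensionless groups: 7 − 4 = 3.

3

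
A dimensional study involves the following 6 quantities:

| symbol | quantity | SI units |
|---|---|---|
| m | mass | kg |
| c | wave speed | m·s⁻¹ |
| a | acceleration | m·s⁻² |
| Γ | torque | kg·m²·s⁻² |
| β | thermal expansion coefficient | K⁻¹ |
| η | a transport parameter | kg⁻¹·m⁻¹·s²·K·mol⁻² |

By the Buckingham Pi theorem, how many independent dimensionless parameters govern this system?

1

There are 6 variables and 5 base dimensions (M, L, T, Θ, N).
The dimension matrix has rank 5.
Independent dimensionless groups: 6 − 5 = 1.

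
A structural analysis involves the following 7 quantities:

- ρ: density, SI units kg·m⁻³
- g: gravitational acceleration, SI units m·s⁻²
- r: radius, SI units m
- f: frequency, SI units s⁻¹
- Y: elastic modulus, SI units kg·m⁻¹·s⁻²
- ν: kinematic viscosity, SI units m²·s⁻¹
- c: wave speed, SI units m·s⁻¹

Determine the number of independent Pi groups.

4

There are 7 variables and 3 base dimensions (M, L, T).
The dimension matrix has rank 3.
Independent dimensionless groups: 7 − 3 = 4.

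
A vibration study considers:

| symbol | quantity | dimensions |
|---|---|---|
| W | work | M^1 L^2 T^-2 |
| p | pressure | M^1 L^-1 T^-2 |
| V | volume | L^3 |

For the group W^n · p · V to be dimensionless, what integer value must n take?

-1

Balance the M exponent: (1)·n from W, plus (1) + (0) = 1 from the rest, must sum to zero.
n + 1 = 0, so n = -1.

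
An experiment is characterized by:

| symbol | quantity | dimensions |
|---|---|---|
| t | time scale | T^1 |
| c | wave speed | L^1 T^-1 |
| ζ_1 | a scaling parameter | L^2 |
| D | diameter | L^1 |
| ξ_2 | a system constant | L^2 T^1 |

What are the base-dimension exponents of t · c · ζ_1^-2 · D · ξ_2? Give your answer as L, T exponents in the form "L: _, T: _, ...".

L: 0, T: 1

Collect each base-dimension exponent across the product:
  L: (0) + (1) − 2·(2) + (1) + (2) = 0
  T: (1) + (-1) − 2·(0) + (0) + (1) = 1
So the dimensions are [T].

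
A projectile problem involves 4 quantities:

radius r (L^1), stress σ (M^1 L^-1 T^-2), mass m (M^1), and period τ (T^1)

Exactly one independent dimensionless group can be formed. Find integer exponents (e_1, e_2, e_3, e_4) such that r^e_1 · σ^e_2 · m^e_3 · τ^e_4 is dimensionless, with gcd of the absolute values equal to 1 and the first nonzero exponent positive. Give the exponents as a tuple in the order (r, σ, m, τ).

M: e_1·(0) + e_2·(1) + e_3·(1) + e_4·(0) = 0
L: e_1·(1) + e_2·(-1) + e_3·(0) + e_4·(0) = 0
T: e_1·(0) + e_2·(-2) + e_3·(0) + e_4·(1) = 0
Solving this homogeneous linear system for the smallest-integer solution (first nonzero entry positive) gives (1, 1, -1, 2).

(1, 1, -1, 2)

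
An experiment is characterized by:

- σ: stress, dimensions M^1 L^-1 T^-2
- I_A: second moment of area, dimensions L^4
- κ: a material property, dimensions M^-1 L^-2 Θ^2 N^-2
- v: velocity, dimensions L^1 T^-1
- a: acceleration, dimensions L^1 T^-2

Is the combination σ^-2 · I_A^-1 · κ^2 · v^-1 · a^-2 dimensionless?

Sum the exponent of each base dimension across the product:
  M: −2·[σ]_M − [I_A]_M + 2·[κ]_M − [v]_M − 2·[a]_M = −2·(1) − (0) + 2·(-1) − (0) − 2·(0) = -4
  L: −2·[σ]_L − [I_A]_L + 2·[κ]_L − [v]_L − 2·[a]_L = −2·(-1) − (4) + 2·(-2) − (1) − 2·(1) = -9
  T: −2·[σ]_T − [I_A]_T + 2·[κ]_T − [v]_T − 2·[a]_T = −2·(-2) − (0) + 2·(0) − (-1) − 2·(-2) = 9
  Θ: −2·[σ]_Θ − [I_A]_Θ + 2·[κ]_Θ − [v]_Θ − 2·[a]_Θ = −2·(0) − (0) + 2·(2) − (0) − 2·(0) = 4
  N: −2·[σ]_N − [I_A]_N + 2·[κ]_N − [v]_N − 2·[a]_N = −2·(0) − (0) + 2·(-2) − (0) − 2·(0) = -4
Net dimensions [M⁻⁴ L⁻⁹ T⁹ Θ⁴ N⁻⁴] ≠ [1] — not dimensionless.

no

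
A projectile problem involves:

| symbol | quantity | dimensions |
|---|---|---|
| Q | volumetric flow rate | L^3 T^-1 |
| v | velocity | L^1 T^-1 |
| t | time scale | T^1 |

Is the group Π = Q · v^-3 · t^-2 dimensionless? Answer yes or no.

yes

Sum the exponent of each base dimension across the product:
  M: [Q]_M − 3·[v]_M − 2·[t]_M = (0) − 3·(0) − 2·(0) = 0
  L: [Q]_L − 3·[v]_L − 2·[t]_L = (3) − 3·(1) − 2·(0) = 0
  T: [Q]_T − 3·[v]_T − 2·[t]_T = (-1) − 3·(-1) − 2·(1) = 0
All base exponents vanish — dimensionless.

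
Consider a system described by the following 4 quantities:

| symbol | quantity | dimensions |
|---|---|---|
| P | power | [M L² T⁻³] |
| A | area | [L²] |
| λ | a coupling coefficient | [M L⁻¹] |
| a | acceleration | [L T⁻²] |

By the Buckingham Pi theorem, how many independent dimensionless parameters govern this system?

1

There are 4 variables and 3 base dimensions (M, L, T).
The dimension matrix has rank 3.
Independent dimensionless groups: 4 − 3 = 1.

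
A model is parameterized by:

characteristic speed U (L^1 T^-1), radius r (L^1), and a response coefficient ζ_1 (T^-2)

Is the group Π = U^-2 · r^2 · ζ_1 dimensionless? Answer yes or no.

Sum the exponent of each base dimension across the product:
  M: −2·[U]_M + 2·[r]_M + [ζ_1]_M = −2·(0) + 2·(0) + (0) = 0
  L: −2·[U]_L + 2·[r]_L + [ζ_1]_L = −2·(1) + 2·(1) + (0) = 0
  T: −2·[U]_T + 2·[r]_T + [ζ_1]_T = −2·(-1) + 2·(0) + (-2) = 0
  N: −2·[U]_N + 2·[r]_N + [ζ_1]_N = −2·(0) + 2·(0) + (0) = 0
All base exponents vanish — dimensionless.

yes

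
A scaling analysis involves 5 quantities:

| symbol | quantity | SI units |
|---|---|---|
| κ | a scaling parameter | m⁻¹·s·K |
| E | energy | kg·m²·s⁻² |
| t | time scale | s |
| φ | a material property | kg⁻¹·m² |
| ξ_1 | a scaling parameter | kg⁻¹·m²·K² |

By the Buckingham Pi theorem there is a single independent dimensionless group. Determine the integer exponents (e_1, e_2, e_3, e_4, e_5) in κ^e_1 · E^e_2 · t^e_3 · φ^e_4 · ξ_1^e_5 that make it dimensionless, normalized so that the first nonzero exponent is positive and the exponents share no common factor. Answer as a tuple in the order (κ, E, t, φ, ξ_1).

(4, 1, -2, 3, -2)

M: e_1·(0) + e_2·(1) + e_3·(0) + e_4·(-1) + e_5·(-1) = 0
L: e_1·(-1) + e_2·(2) + e_3·(0) + e_4·(2) + e_5·(2) = 0
T: e_1·(1) + e_2·(-2) + e_3·(1) + e_4·(0) + e_5·(0) = 0
Θ: e_1·(1) + e_2·(0) + e_3·(0) + e_4·(0) + e_5·(2) = 0
Solving this homogeneous linear system for the smallest-integer solution (first nonzero entry positive) gives (4, 1, -2, 3, -2).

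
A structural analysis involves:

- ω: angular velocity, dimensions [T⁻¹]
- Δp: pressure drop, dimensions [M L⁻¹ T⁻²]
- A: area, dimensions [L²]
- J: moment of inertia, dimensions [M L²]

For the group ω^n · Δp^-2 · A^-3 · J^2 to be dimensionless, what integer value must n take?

Balance the T exponent: (-1)·n from ω, plus −2·(-2) − 3·(0) + 2·(0) = 4 from the rest, must sum to zero.
−n + 4 = 0, so n = 4.

4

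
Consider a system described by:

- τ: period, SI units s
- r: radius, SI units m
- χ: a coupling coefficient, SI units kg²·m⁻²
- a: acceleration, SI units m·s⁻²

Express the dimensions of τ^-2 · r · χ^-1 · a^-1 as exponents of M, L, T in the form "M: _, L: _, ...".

M: -2, L: 2, T: 0

Collect each base-dimension exponent across the product:
  M: −2·(0) + (0) − (2) − (0) = -2
  L: −2·(0) + (1) − (-2) − (1) = 2
  T: −2·(1) + (0) − (0) − (-2) = 0
So the dimensions are [M⁻² L²].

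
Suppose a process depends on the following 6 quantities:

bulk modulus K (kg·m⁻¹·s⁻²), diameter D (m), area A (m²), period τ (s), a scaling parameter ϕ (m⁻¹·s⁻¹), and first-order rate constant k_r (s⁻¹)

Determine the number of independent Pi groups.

3

There are 6 variables and 3 base dimensions (M, L, T).
The dimension matrix has rank 3.
Independent dimensionless groups: 6 − 3 = 3.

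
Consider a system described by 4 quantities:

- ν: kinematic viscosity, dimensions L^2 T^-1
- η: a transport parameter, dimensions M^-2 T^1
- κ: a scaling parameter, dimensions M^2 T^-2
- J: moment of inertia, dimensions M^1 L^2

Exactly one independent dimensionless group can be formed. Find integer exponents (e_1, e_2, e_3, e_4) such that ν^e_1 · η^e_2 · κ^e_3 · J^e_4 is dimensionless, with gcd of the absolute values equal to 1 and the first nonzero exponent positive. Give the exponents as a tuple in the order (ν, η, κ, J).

(2, -4, -3, -2)

M: e_1·(0) + e_2·(-2) + e_3·(2) + e_4·(1) = 0
L: e_1·(2) + e_2·(0) + e_3·(0) + e_4·(2) = 0
T: e_1·(-1) + e_2·(1) + e_3·(-2) + e_4·(0) = 0
Solving this homogeneous linear system for the smallest-integer solution (first nonzero entry positive) gives (2, -4, -3, -2).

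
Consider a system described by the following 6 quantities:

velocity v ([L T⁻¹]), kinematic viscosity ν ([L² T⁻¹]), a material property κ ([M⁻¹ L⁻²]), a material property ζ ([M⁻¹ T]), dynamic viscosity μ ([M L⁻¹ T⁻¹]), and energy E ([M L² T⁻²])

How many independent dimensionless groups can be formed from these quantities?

3

There are 6 variables and 3 base dimensions (M, L, T).
The dimension matrix has rank 3.
Independent dimensionless groups: 6 − 3 = 3.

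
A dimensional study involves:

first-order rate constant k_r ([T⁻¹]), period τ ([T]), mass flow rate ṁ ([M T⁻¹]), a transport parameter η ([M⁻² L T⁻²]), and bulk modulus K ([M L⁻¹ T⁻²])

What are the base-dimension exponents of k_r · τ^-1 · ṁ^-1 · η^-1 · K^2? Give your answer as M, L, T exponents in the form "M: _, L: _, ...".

Collect each base-dimension exponent across the product:
  M: (0) − (0) − (1) − (-2) + 2·(1) = 3
  L: (0) − (0) − (0) − (1) + 2·(-1) = -3
  T: (-1) − (1) − (-1) − (-2) + 2·(-2) = -3
So the dimensions are [M³ L⁻³ T⁻³].

M: 3, L: -3, T: -3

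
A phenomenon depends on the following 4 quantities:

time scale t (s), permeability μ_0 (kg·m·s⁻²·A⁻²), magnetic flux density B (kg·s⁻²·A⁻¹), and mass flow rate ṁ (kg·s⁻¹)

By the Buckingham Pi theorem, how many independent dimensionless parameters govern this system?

0

There are 4 variables and 4 base dimensions (M, L, T, I).
The dimension matrix has rank 4.
Independent dimensionless groups: 4 − 4 = 0.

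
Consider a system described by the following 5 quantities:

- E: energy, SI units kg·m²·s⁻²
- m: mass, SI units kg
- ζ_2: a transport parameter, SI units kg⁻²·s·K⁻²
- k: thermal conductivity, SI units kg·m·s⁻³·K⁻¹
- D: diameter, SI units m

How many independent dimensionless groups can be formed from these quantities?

There are 5 variables and 4 base dimensions (M, L, T, Θ).
The dimension matrix has rank 4.
Independent dimensionless groups: 5 − 4 = 1.

1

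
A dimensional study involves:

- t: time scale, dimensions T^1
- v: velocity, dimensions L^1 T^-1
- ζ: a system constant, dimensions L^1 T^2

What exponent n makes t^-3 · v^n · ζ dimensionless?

-1

Balance the L exponent: (1)·n from v, plus −3·(0) + (1) = 1 from the rest, must sum to zero.
n + 1 = 0, so n = -1.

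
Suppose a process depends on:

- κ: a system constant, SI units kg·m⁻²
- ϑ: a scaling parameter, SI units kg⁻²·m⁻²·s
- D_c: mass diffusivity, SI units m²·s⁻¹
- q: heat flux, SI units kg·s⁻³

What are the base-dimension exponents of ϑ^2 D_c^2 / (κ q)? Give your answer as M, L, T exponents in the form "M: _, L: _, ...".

M: -6, L: 2, T: 3

Collect each base-dimension exponent across the product:
  M: −(1) + 2·(-2) + 2·(0) − (1) = -6
  L: −(-2) + 2·(-2) + 2·(2) − (0) = 2
  T: −(0) + 2·(1) + 2·(-1) − (-3) = 3
So the dimensions are [M⁻⁶ L² T³].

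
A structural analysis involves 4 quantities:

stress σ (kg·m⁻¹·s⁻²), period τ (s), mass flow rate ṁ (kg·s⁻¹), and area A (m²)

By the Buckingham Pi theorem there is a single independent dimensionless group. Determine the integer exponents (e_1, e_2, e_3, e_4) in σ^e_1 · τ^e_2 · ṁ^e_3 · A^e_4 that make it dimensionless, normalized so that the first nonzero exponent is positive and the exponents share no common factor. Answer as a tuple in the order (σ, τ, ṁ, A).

M: e_1·(1) + e_2·(0) + e_3·(1) + e_4·(0) = 0
L: e_1·(-1) + e_2·(0) + e_3·(0) + e_4·(2) = 0
T: e_1·(-2) + e_2·(1) + e_3·(-1) + e_4·(0) = 0
Solving this homogeneous linear system for the smallest-integer solution (first nonzero entry positive) gives (2, 2, -2, 1).

(2, 2, -2, 1)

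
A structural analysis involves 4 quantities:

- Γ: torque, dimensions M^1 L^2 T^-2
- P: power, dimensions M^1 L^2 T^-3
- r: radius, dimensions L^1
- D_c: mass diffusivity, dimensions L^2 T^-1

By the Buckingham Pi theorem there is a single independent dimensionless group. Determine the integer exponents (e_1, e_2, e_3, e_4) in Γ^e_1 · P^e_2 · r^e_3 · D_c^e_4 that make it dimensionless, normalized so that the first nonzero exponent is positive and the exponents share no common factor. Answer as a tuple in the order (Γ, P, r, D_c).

(1, -1, -2, 1)

M: e_1·(1) + e_2·(1) + e_3·(0) + e_4·(0) = 0
L: e_1·(2) + e_2·(2) + e_3·(1) + e_4·(2) = 0
T: e_1·(-2) + e_2·(-3) + e_3·(0) + e_4·(-1) = 0
Solving this homogeneous linear system for the smallest-integer solution (first nonzero entry positive) gives (1, -1, -2, 1).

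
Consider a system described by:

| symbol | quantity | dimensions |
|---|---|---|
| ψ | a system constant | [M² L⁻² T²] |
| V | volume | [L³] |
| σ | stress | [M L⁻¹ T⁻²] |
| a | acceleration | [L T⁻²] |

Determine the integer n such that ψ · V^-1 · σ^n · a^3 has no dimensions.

-2

Balance the M exponent: (1)·n from σ, plus (2) − (0) + 3·(0) = 2 from the rest, must sum to zero.
n + 2 = 0, so n = -2.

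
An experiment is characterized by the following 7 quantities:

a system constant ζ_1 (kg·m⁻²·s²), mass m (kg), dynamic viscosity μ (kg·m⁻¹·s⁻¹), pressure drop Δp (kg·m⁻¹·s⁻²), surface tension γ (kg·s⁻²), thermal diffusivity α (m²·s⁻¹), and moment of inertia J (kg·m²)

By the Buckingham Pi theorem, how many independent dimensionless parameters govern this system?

4

There are 7 variables and 3 base dimensions (M, L, T).
The dimension matrix has rank 3.
Independent dimensionless groups: 7 − 3 = 4.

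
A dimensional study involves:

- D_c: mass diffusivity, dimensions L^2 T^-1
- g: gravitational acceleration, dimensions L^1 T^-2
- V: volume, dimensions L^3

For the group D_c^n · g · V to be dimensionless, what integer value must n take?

Balance the L exponent: (2)·n from D_c, plus (1) + (3) = 4 from the rest, must sum to zero.
2n + 4 = 0, so n = -2.

-2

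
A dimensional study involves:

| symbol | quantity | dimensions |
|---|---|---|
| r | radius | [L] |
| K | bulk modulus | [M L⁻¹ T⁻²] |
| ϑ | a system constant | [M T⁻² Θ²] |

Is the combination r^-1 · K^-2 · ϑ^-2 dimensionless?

no

Sum the exponent of each base dimension across the product:
  M: −[r]_M − 2·[K]_M − 2·[ϑ]_M = −(0) − 2·(1) − 2·(1) = -4
  L: −[r]_L − 2·[K]_L − 2·[ϑ]_L = −(1) − 2·(-1) − 2·(0) = 1
  T: −[r]_T − 2·[K]_T − 2·[ϑ]_T = −(0) − 2·(-2) − 2·(-2) = 8
  Θ: −[r]_Θ − 2·[K]_Θ − 2·[ϑ]_Θ = −(0) − 2·(0) − 2·(2) = -4
Net dimensions [M⁻⁴ L T⁸ Θ⁻⁴] ≠ [1] — not dimensionless.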